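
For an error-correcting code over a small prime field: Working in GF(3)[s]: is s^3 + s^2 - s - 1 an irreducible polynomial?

Write f(s) = s^3 + s^2 - s - 1.
Check for roots in GF(3): f(0) = 2; f(1) = 0 → root; f(2) = 0 → root.
f(1) = 0, so (s − 1) divides f(s); f is reducible.

No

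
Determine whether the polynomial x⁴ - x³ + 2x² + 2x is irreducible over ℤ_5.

Write f(x) = x⁴ - x³ + 2x² + 2x.
Check for roots in ℤ_5: f(0) = 0 → root; f(1) = 4; f(2) = 0 → root; f(3) = 3; f(4) = 2.
f(0) = 0, so (x) divides f(x); f is reducible.

No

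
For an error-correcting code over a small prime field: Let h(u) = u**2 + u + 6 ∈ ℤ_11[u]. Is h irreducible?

Check each element of ℤ_11 for a root: h(0)=6, h(1)=8, h(2)=1, h(3)=7, h(4)=4, h(5)=3, h(6)=4, h(7)=7, h(8)=1, h(9)=8, h(10)=6.
No roots. A degree-2 polynomial over a field with no linear factor is irreducible.

Yes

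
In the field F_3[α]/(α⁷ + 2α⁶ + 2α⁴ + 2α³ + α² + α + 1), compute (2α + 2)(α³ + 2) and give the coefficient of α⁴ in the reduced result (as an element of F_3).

Multiply in F_3[α]: (2α + 2)·(α³ + 2) = 2α⁴ + 2α³ + α + 1.
Reduced: 2α⁴ + 2α³ + α + 1.

2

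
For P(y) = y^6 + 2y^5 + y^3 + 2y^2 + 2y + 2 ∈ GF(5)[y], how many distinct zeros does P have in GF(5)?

3

Evaluate at each of the 5 elements of GF(5):
P(0) = 2; P(1) = 0 → root; P(2) = 0 → root; P(3) = 3; P(4) = 0 → root.
Roots: {1, 2, 4}.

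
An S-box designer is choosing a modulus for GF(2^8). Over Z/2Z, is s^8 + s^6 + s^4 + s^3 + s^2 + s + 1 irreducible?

Write P(s) = s^8 + s^6 + s^4 + s^3 + s^2 + s + 1.
Check for roots in Z/2Z: P(0) = 1; P(1) = 1.
No roots, so no linear factors.
Monic irreducibles of degree 2 over GF(2): s^2 + s + 1.
None of them divide P (all give nonzero remainder).
Monic irreducibles of degree 3 over GF(2): s^3 + s + 1, s^3 + s^2 + 1.
None of them divide P (all give nonzero remainder).
Monic irreducibles of degree 4 over GF(2): s^4 + s + 1, s^4 + s^3 + 1, s^4 + s^3 + s^2 + s + 1.
None of them divide P (all give nonzero remainder).
No irreducible factor of degree ≤ 4 exists, so P is irreducible over GF(2).

Yes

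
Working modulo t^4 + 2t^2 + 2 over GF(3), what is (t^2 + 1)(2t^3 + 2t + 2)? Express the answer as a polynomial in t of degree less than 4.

2t^2 + t + 2

Multiply in GF(3)[t]: (t^2 + 1)·(2t^3 + 2t + 2) = 2t^5 + t^3 + 2t^2 + 2t + 2.
Reduce using t^4 ≡ t^2 + 1 (mod t^4 + 2t^2 + 2).
Reduced: 2t^2 + t + 2.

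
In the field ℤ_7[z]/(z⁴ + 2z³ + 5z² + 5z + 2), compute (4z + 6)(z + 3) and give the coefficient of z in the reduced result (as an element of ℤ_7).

Multiply in ℤ_7[z]: (4z + 6)·(z + 3) = 4z² + 4z + 4.
Reduced: 4z² + 4z + 4.

4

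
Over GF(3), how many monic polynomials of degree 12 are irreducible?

Gauss's count: N_{3}(12) = (1/12) Σ_{d|12} μ(12/d)·3^d.
Divisors of 12: 1, 2, 3, 4, 6, 12; μ(12/d) for each: 0, 1, 0, -1, -1, 1.
Σ = 3^2 − 3^4 − 3^6 + 3^12 = 530640.
N = 530640/12 = 44220.

44220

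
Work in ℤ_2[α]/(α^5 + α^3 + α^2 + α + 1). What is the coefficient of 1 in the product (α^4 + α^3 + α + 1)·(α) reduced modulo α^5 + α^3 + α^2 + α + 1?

Multiply in ℤ_2[α]: (α^4 + α^3 + α + 1)·(α) = α^5 + α^4 + α^2 + α.
Reduce using α^5 ≡ α^3 + α^2 + α + 1 (mod α^5 + α^3 + α^2 + α + 1).
Reduced: α^4 + α^3 + 1.

1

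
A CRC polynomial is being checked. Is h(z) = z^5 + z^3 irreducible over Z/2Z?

Check for roots in Z/2Z: h(0) = 0 → root; h(1) = 0 → root.
h(0) = 0, so (z) divides h(z); h is reducible.

No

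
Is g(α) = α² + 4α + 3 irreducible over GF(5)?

No

Check for roots in GF(5): g(0) = 3; g(1) = 3; g(2) = 0 → root; g(3) = 4; g(4) = 0 → root.
g(2) = 0, so (α − 2) divides g(α); g is reducible.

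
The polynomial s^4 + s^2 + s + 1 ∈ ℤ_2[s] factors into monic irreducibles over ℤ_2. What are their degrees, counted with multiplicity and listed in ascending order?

1, 3

Write f(s) = s^4 + s^2 + s + 1.
Roots in ℤ_2: f(0) = 1; f(1) = 0 → root.
Linear factors from roots: (s + 1).
Complete factorization: f(s) = (s + 1)·(s^3 + s^2 + 1).
Factor degrees with multiplicity: 1 + 3 = 4.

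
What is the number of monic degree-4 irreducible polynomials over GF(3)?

18

x^(3^4) − x is the product of all monic irreducibles of degree dividing 4; Möbius inversion gives N = (1/4) Σ μ(4/d)·3^d.
Divisors of 4: 1, 2, 4; μ(4/d) for each: 0, -1, 1.
Σ = − 3^2 + 3^4 = 72.
N = 72/4 = 18.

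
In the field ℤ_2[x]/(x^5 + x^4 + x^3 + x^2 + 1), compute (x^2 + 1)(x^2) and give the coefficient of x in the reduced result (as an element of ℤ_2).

Multiply in ℤ_2[x]: (x^2 + 1)·(x^2) = x^4 + x^2.
Reduced: x^4 + x^2.

0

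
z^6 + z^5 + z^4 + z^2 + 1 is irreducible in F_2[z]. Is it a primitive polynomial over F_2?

Write f(z) = z^6 + z^5 + z^4 + z^2 + 1.
|GF(2^6)^×| = 2^6 − 1 = 63. Prime factorization: 63 = 3^2·7.
f is primitive ⇔ z has order 63 in GF(2)[z]/(f), i.e. z^(63/q) ≠ 1 for each prime q | 63.
z^(21) mod f = 1
z^(9) mod f = z^3 + 1.
Since z^(21) = 1, the order of z divides 21 < 63; not primitive.

No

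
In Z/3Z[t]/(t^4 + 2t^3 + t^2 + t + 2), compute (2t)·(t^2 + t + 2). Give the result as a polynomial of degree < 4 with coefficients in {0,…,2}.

Multiply in Z/3Z[t]: (2t)·(t^2 + t + 2) = 2t^3 + 2t^2 + t.
Reduced: 2t^3 + 2t^2 + t.

2t^3 + 2t^2 + t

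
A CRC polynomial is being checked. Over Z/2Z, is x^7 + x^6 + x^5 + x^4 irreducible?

No

Write h(x) = x^7 + x^6 + x^5 + x^4.
Check for roots in Z/2Z: h(0) = 0 → root; h(1) = 0 → root.
h(0) = 0, so (x) divides h(x); h is reducible.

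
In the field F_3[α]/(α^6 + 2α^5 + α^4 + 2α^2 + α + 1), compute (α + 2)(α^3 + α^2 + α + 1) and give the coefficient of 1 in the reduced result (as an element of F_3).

2

Multiply in F_3[α]: (α + 2)·(α^3 + α^2 + α + 1) = α^4 + 2.
Reduced: α^4 + 2.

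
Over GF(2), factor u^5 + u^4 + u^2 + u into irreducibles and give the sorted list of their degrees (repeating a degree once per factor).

Write f(u) = u^5 + u^4 + u^2 + u.
Roots in GF(2): f(0) = 0 → root; f(1) = 0 → root.
Linear factors from roots: (u), (u + 1).
Complete factorization: f(u) = (u)·(u + 1)^2·(u^2 + u + 1).
Factor degrees with multiplicity: 1 + 1 + 1 + 2 = 5.

1, 1, 1, 2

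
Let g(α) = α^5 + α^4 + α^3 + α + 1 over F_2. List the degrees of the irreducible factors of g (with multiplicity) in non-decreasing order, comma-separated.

Roots in F_2: g(0) = 1; g(1) = 1.
Complete factorization: g(α) = (α^5 + α^4 + α^3 + α + 1).
Factor degrees with multiplicity: 5 = 5.

5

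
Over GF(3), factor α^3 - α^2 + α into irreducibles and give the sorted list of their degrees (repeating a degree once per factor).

Write f(α) = α^3 - α^2 + α.
Roots in GF(3): f(0) = 0 → root; f(1) = 1; f(2) = 0 → root.
Linear factors from roots: (α), (α + 1).
Complete factorization: f(α) = (α)·(α + 1)^2.
Factor degrees with multiplicity: 1 + 1 + 1 = 3.

1, 1, 1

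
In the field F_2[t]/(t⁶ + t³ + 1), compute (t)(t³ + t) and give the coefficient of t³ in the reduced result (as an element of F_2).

0

Multiply in F_2[t]: (t)·(t³ + t) = t⁴ + t².
Reduced: t⁴ + t².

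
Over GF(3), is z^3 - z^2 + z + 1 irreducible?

Write P(z) = z^3 - z^2 + z + 1.
Check for roots in GF(3): P(0) = 1; P(1) = 2; P(2) = 1.
No roots. A degree-3 polynomial over a field with no linear factor is irreducible.

Yes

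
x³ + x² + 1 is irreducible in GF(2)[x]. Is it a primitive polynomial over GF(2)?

Write f(x) = x³ + x² + 1.
|GF(2^3)^×| = 2^3 − 1 = 7. Prime factorization: 7 = 7.
f is primitive ⇔ x has order 7 in GF(2)[x]/(f), i.e. x^(7/q) ≠ 1 for each prime q | 7.
x^(1) mod f = x.
None equal 1, so x has full order 7; f is primitive.

Yes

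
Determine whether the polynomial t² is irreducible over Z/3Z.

No

Write P(t) = t².
Check for roots in Z/3Z: P(0) = 0 → root; P(1) = 1; P(2) = 1.
P(0) = 0, so (t) divides P(t); P is reducible.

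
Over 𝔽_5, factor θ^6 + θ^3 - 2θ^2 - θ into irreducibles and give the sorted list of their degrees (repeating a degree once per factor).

1, 1, 4

Write g(θ) = θ^6 + θ^3 - 2θ^2 - θ.
Roots in 𝔽_5: g(0) = 0 → root; g(1) = 4; g(2) = 2; g(3) = 0 → root; g(4) = 4.
Linear factors from roots: (θ), (θ + 2).
Complete factorization: g(θ) = (θ)·(θ + 2)·(θ^4 - 2θ^3 - θ^2 - 2θ + 2).
Factor degrees with multiplicity: 1 + 1 + 4 = 6.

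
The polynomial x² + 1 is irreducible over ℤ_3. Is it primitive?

Write f(x) = x² + 1.
|GF(3^2)^×| = 3^2 − 1 = 8. Prime factorization: 8 = 2^3.
f is primitive ⇔ x has order 8 in GF(3)[x]/(f), i.e. x^(8/q) ≠ 1 for each prime q | 8.
x^(4) mod f = 1
Since x^(4) = 1, the order of x divides 4 < 8; not primitive.

No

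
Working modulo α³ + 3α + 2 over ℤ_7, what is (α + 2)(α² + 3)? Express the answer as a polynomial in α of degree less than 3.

Multiply in ℤ_7[α]: (α + 2)·(α² + 3) = α³ + 2α² + 3α + 6.
Reduce using α³ ≡ 4α + 5 (mod α³ + 3α + 2).
Reduced: 2α² + 4.

2α^2 + 4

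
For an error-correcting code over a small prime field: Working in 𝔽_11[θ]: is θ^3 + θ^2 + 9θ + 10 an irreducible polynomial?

Yes

Write h(θ) = θ^3 + θ^2 + 9θ + 10.
Check each element of 𝔽_11 for a root: h(0)=10, h(1)=10, h(2)=7, h(3)=7, h(4)=5, h(5)=7, h(6)=8, h(7)=3, h(8)=9, h(9)=10, h(10)=1.
No roots. A degree-3 polynomial over a field with no linear factor is irreducible.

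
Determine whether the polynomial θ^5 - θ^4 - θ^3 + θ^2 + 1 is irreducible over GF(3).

Write f(θ) = θ^5 - θ^4 - θ^3 + θ^2 + 1.
Check for roots in GF(3): f(0) = 1; f(1) = 1; f(2) = 1.
No roots, so no linear factors.
Monic irreducibles of degree 2 over GF(3): θ^2 + 1, θ^2 + θ - 1, θ^2 - θ - 1.
None of them divide f (all give nonzero remainder).
No irreducible factor of degree ≤ 2 exists, so f is irreducible over GF(3).

Yes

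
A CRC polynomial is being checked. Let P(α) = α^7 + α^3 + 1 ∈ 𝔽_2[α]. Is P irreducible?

Yes

Check for roots in 𝔽_2: P(0) = 1; P(1) = 1.
No roots, so no linear factors.
Monic irreducibles of degree 2 over GF(2): α^2 + α + 1.
None of them divide P (all give nonzero remainder).
Monic irreducibles of degree 3 over GF(2): α^3 + α + 1, α^3 + α^2 + 1.
None of them divide P (all give nonzero remainder).
No irreducible factor of degree ≤ 3 exists, so P is irreducible over GF(2).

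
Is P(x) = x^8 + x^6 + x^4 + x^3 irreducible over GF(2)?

Check for roots in GF(2): P(0) = 0 → root; P(1) = 0 → root.
P(0) = 0, so (x) divides P(x); P is reducible.

No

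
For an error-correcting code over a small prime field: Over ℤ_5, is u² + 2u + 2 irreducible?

Write m(u) = u² + 2u + 2.
Check for roots in ℤ_5: m(0) = 2; m(1) = 0 → root; m(2) = 0 → root; m(3) = 2; m(4) = 1.
m(1) = 0, so (u − 1) divides m(u); m is reducible.

No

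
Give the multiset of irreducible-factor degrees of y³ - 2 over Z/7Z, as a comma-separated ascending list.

Write g(y) = y³ - 2.
Complete factorization: g(y) = (y³ - 2).
Factor degrees with multiplicity: 3 = 3.

3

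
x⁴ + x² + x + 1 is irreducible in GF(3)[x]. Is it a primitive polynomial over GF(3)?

No

Write f(x) = x⁴ + x² + x + 1.
|GF(3^4)^×| = 3^4 − 1 = 80. Prime factorization: 80 = 2^4·5.
f is primitive ⇔ x has order 80 in GF(3)[x]/(f), i.e. x^(80/q) ≠ 1 for each prime q | 80.
x^(40) mod f = 1
x^(16) mod f = x³ + 2.
Since x^(40) = 1, the order of x divides 40 < 80; not primitive.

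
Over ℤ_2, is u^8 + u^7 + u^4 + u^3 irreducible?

No

Write P(u) = u^8 + u^7 + u^4 + u^3.
Check for roots in ℤ_2: P(0) = 0 → root; P(1) = 0 → root.
P(0) = 0, so (u) divides P(u); P is reducible.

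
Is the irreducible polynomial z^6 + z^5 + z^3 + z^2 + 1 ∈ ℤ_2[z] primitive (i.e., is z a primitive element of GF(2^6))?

Yes

Write f(z) = z^6 + z^5 + z^3 + z^2 + 1.
|GF(2^6)^×| = 2^6 − 1 = 63. Prime factorization: 63 = 3^2·7.
f is primitive ⇔ z has order 63 in GF(2)[z]/(f), i.e. z^(63/q) ≠ 1 for each prime q | 63.
z^(21) mod f = z^4 + z^2 + z + 1.
z^(9) mod f = z^2 + z.
None equal 1, so z has full order 63; f is primitive.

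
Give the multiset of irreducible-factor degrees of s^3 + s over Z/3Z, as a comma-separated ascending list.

Write f(s) = s^3 + s.
Roots in Z/3Z: f(0) = 0 → root; f(1) = 2; f(2) = 1.
Linear factors from roots: (s).
Complete factorization: f(s) = (s)·(s^2 + 1).
Factor degrees with multiplicity: 1 + 2 = 3.

1, 2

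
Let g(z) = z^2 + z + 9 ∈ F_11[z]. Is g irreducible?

Check each element of F_11 for a root: g(0)=9, g(1)=0, g(2)=4, g(3)=10, g(4)=7, g(5)=6, g(6)=7, g(7)=10, g(8)=4, g(9)=0, g(10)=9.
g(1) = 0, so (z − 1) divides g(z); g is reducible.

No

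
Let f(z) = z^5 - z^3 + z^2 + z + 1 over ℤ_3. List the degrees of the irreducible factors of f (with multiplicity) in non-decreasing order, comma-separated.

1, 2, 2

Roots in ℤ_3: f(0) = 1; f(1) = 0 → root; f(2) = 1.
Linear factors from roots: (z - 1).
Complete factorization: f(z) = (z - 1)·(z^2 + 1)·(z^2 + z - 1).
Factor degrees with multiplicity: 1 + 2 + 2 = 5.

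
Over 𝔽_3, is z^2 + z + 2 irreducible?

Write P(z) = z^2 + z + 2.
Check for roots in 𝔽_3: P(0) = 2; P(1) = 1; P(2) = 2.
No roots. A degree-2 polynomial over a field with no linear factor is irreducible.

Yes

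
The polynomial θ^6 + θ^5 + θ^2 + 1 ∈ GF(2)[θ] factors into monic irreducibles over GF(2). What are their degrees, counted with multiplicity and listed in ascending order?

Write f(θ) = θ^6 + θ^5 + θ^2 + 1.
Roots in GF(2): f(0) = 1; f(1) = 0 → root.
Linear factors from roots: (θ + 1).
Complete factorization: f(θ) = (θ + 1)·(θ^2 + θ + 1)·(θ^3 + θ^2 + 1).
Factor degrees with multiplicity: 1 + 2 + 3 = 6.

1, 2, 3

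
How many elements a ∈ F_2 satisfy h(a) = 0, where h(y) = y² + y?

2

Evaluate at each of the 2 elements of F_2:
h(0) = 0 → root; h(1) = 0 → root.
Roots: {0, 1}.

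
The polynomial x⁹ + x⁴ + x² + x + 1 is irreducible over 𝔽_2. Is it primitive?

No

Write f(x) = x⁹ + x⁴ + x² + x + 1.
|GF(2^9)^×| = 2^9 − 1 = 511. Prime factorization: 511 = 7·73.
f is primitive ⇔ x has order 511 in GF(2)[x]/(f), i.e. x^(511/q) ≠ 1 for each prime q | 511.
x^(73) mod f = 1
x^(7) mod f = x⁷.
Since x^(73) = 1, the order of x divides 73 < 511; not primitive.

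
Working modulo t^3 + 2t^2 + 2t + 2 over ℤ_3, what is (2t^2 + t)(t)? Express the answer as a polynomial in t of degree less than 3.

2t + 2

Multiply in ℤ_3[t]: (2t^2 + t)·(t) = 2t^3 + t^2.
Reduce using t^3 ≡ t^2 + t + 1 (mod t^3 + 2t^2 + 2t + 2).
Reduced: 2t + 2.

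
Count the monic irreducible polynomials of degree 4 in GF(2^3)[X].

The number of monic irreducibles of degree 4 over GF(8) is (1/4)·Σ_{d∣4} μ(4/d) 8^d.
Divisors of 4: 1, 2, 4; μ(4/d) for each: 0, -1, 1.
Σ = − 8^2 + 8^4 = 4032.
N = 4032/4 = 1008.

1008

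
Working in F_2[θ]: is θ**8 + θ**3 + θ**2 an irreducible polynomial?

Write m(θ) = θ**8 + θ**3 + θ**2.
Check for roots in F_2: m(0) = 0 → root; m(1) = 1.
m(0) = 0, so (θ) divides m(θ); m is reducible.

No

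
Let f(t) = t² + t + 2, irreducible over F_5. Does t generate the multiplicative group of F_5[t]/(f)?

|GF(5^2)^×| = 5^2 − 1 = 24. Prime factorization: 24 = 2^3·3.
f is primitive ⇔ t has order 24 in GF(5)[t]/(f), i.e. t^(24/q) ≠ 1 for each prime q | 24.
t^(12) mod f = 4.
t^(8) mod f = 3t + 1.
None equal 1, so t has full order 24; f is primitive.

Yes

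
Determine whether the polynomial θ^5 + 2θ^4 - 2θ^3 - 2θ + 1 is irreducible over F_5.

No

Write P(θ) = θ^5 + 2θ^4 - 2θ^3 - 2θ + 1.
Check for roots in F_5: P(0) = 1; P(1) = 0 → root; P(2) = 0 → root; P(3) = 1; P(4) = 1.
P(1) = 0, so (θ − 1) divides P(θ); P is reducible.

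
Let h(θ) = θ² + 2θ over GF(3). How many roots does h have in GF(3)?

2

Evaluate at each of the 3 elements of GF(3):
h(0) = 0 → root; h(1) = 0 → root; h(2) = 2.
Roots: {0, 1}.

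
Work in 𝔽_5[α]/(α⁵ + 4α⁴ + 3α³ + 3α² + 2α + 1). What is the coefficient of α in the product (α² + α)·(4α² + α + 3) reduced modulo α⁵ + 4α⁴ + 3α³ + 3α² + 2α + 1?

3

Multiply in 𝔽_5[α]: (α² + α)·(4α² + α + 3) = 4α⁴ + 4α² + 3α.
Reduced: 4α⁴ + 4α² + 3α.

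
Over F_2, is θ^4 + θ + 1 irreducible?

Yes

Write h(θ) = θ^4 + θ + 1.
Check for roots in F_2: h(0) = 1; h(1) = 1.
No roots, so no linear factors.
Monic irreducibles of degree 2 over GF(2): θ^2 + θ + 1.
None of them divide h (all give nonzero remainder).
No irreducible factor of degree ≤ 2 exists, so h is irreducible over GF(2).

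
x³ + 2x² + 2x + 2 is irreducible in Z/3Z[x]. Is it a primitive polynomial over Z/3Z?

Write f(x) = x³ + 2x² + 2x + 2.
|GF(3^3)^×| = 3^3 − 1 = 26. Prime factorization: 26 = 2·13.
f is primitive ⇔ x has order 26 in GF(3)[x]/(f), i.e. x^(26/q) ≠ 1 for each prime q | 26.
x^(13) mod f = 1
x^(2) mod f = x².
Since x^(13) = 1, the order of x divides 13 < 26; not primitive.

No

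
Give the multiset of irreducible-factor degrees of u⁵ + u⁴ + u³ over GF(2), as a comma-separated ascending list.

Write h(u) = u⁵ + u⁴ + u³.
Roots in GF(2): h(0) = 0 → root; h(1) = 1.
Linear factors from roots: (u).
Complete factorization: h(u) = (u)^3·(u² + u + 1).
Factor degrees with multiplicity: 1 + 1 + 1 + 2 = 5.

1, 1, 1, 2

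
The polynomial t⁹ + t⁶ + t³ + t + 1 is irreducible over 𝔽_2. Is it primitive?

No

Write f(t) = t⁹ + t⁶ + t³ + t + 1.
|GF(2^9)^×| = 2^9 − 1 = 511. Prime factorization: 511 = 7·73.
f is primitive ⇔ t has order 511 in GF(2)[t]/(f), i.e. t^(511/q) ≠ 1 for each prime q | 511.
t^(73) mod f = 1
t^(7) mod f = t⁷.
Since t^(73) = 1, the order of t divides 73 < 511; not primitive.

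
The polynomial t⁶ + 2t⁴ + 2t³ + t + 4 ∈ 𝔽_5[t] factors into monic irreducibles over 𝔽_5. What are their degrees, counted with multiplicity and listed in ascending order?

Write h(t) = t⁶ + 2t⁴ + 2t³ + t + 4.
Roots in 𝔽_5: h(0) = 4; h(1) = 0 → root; h(2) = 3; h(3) = 2; h(4) = 4.
Linear factors from roots: (t + 4).
Complete factorization: h(t) = (t + 4)·(t² + 3)·(t³ + t² + 2).
Factor degrees with multiplicity: 1 + 2 + 3 = 6.

1, 2, 3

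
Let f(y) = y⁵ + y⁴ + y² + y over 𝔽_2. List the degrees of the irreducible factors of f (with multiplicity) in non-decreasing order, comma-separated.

1, 1, 1, 2

Roots in 𝔽_2: f(0) = 0 → root; f(1) = 0 → root.
Linear factors from roots: (y), (y + 1).
Complete factorization: f(y) = (y)·(y + 1)^2·(y² + y + 1).
Factor degrees with multiplicity: 1 + 1 + 1 + 2 = 5.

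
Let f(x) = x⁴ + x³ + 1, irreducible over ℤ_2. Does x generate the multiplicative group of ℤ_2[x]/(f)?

|GF(2^4)^×| = 2^4 − 1 = 15. Prime factorization: 15 = 3·5.
f is primitive ⇔ x has order 15 in GF(2)[x]/(f), i.e. x^(15/q) ≠ 1 for each prime q | 15.
x^(5) mod f = x³ + x + 1.
x^(3) mod f = x³.
None equal 1, so x has full order 15; f is primitive.

Yes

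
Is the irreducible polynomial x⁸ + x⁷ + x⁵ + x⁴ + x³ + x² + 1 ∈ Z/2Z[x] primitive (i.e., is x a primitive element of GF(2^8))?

No

Write f(x) = x⁸ + x⁷ + x⁵ + x⁴ + x³ + x² + 1.
|GF(2^8)^×| = 2^8 − 1 = 255. Prime factorization: 255 = 3·5·17.
f is primitive ⇔ x has order 255 in GF(2)[x]/(f), i.e. x^(255/q) ≠ 1 for each prime q | 255.
x^(85) mod f = 1
x^(51) mod f = x⁷ + x⁶ + x² + 1.
x^(15) mod f = x⁷ + x⁴ + x².
Since x^(85) = 1, the order of x divides 85 < 255; not primitive.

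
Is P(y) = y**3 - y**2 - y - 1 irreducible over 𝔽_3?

Check for roots in 𝔽_3: P(0) = 2; P(1) = 1; P(2) = 1.
No roots. A degree-3 polynomial over a field with no linear factor is irreducible.

Yes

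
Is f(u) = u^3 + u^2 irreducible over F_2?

No

Check for roots in F_2: f(0) = 0 → root; f(1) = 0 → root.
f(0) = 0, so (u) divides f(u); f is reducible.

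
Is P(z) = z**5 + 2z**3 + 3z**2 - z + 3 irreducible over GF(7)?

Yes

Check for roots in GF(7): P(0) = 3; P(1) = 1; P(2) = 5; P(3) = 2; P(4) = 2; P(5) = 4; P(6) = 4.
No roots, so no linear factors.
Degree-2 irreducible divisors: test the 21 monic irreducibles of degree 2 over GF(7).
None of them divide P (all give nonzero remainder).
No irreducible factor of degree ≤ 2 exists, so P is irreducible over GF(7).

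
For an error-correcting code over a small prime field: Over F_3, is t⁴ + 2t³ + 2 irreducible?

Write f(t) = t⁴ + 2t³ + 2.
Check for roots in F_3: f(0) = 2; f(1) = 2; f(2) = 1.
No roots, so no linear factors.
Monic irreducibles of degree 2 over GF(3): t² + 1, t² + t + 2, t² + 2t + 2.
None of them divide f (all give nonzero remainder).
No irreducible factor of degree ≤ 2 exists, so f is irreducible over GF(3).

Yes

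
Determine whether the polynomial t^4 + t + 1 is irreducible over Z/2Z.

Yes

Write P(t) = t^4 + t + 1.
Check for roots in Z/2Z: P(0) = 1; P(1) = 1.
No roots, so no linear factors.
Monic irreducibles of degree 2 over GF(2): t^2 + t + 1.
None of them divide P (all give nonzero remainder).
No irreducible factor of degree ≤ 2 exists, so P is irreducible over GF(2).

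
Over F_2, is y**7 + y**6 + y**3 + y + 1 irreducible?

Write m(y) = y**7 + y**6 + y**3 + y + 1.
Check for roots in F_2: m(0) = 1; m(1) = 1.
No roots, so no linear factors.
Monic irreducibles of degree 2 over GF(2): y**2 + y + 1.
None of them divide m (all give nonzero remainder).
Monic irreducibles of degree 3 over GF(2): y**3 + y + 1, y**3 + y**2 + 1.
None of them divide m (all give nonzero remainder).
No irreducible factor of degree ≤ 3 exists, so m is irreducible over GF(2).

Yes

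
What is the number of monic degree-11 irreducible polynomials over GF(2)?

186

x^(2^11) − x is the product of all monic irreducibles of degree dividing 11; Möbius inversion gives N = (1/11) Σ μ(11/d)·2^d.
Divisors of 11: 1, 11; μ(11/d) for each: -1, 1.
Σ = − 2^1 + 2^11 = 2046.
N = 2046/11 = 186.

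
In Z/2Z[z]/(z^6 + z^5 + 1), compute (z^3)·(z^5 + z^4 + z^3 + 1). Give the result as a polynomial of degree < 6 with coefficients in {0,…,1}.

z^5 + z^3 + z^2 + 1

Multiply in Z/2Z[z]: (z^3)·(z^5 + z^4 + z^3 + 1) = z^8 + z^7 + z^6 + z^3.
Reduce using z^6 ≡ z^5 + 1 (mod z^6 + z^5 + 1).
Reduced: z^5 + z^3 + z^2 + 1.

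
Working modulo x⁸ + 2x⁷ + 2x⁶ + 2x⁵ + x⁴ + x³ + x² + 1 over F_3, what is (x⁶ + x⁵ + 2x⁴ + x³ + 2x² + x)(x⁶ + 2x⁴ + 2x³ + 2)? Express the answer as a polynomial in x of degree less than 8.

2x^6 + 2x^3 + 2x^2 + 2x + 2

Multiply in F_3[x]: (x⁶ + x⁵ + 2x⁴ + x³ + 2x² + x)·(x⁶ + 2x⁴ + 2x³ + 2) = x¹² + x¹¹ + x¹⁰ + 2x⁹ + 2x⁸ + x⁷ + 2x⁶ + 2x⁵ + 2x³ + x² + 2x.
Reduce using x⁸ ≡ x⁷ + x⁶ + x⁵ + 2x⁴ + 2x³ + 2x² + 2 (mod x⁸ + 2x⁷ + 2x⁶ + 2x⁵ + x⁴ + x³ + x² + 1).
Reduced: 2x⁶ + 2x³ + 2x² + 2x + 2.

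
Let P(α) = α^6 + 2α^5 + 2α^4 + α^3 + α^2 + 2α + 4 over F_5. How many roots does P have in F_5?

1

Evaluate at each of the 5 elements of F_5:
P(0) = 4; P(1) = 3; P(2) = 0 → root; P(3) = 3; P(4) = 3.
Roots: {2}.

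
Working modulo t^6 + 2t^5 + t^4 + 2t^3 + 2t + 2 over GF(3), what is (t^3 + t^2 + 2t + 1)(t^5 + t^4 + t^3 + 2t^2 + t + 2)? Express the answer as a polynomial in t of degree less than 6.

t^5 + t^2 + 2t + 2

Multiply in GF(3)[t]: (t^3 + t^2 + 2t + 1)·(t^5 + t^4 + t^3 + 2t^2 + t + 2) = t^8 + 2t^7 + t^6 + 2t^3 + 2t + 2.
Reduce using t^6 ≡ t^5 + 2t^4 + t^3 + t + 1 (mod t^6 + 2t^5 + t^4 + 2t^3 + 2t + 2).
Reduced: t^5 + t^2 + 2t + 2.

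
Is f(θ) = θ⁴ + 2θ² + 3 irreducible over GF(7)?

Yes

Check for roots in GF(7): f(0) = 3; f(1) = 6; f(2) = 6; f(3) = 4; f(4) = 4; f(5) = 6; f(6) = 6.
No roots, so no linear factors.
Degree-2 irreducible divisors: test the 21 monic irreducibles of degree 2 over GF(7).
None of them divide f (all give nonzero remainder).
No irreducible factor of degree ≤ 2 exists, so f is irreducible over GF(7).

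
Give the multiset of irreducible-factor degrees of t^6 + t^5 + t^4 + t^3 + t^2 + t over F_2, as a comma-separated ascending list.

1, 1, 2, 2

Write g(t) = t^6 + t^5 + t^4 + t^3 + t^2 + t.
Roots in F_2: g(0) = 0 → root; g(1) = 0 → root.
Linear factors from roots: (t), (t + 1).
Complete factorization: g(t) = (t)·(t + 1)·(t^2 + t + 1)^2.
Factor degrees with multiplicity: 1 + 1 + 2 + 2 = 6.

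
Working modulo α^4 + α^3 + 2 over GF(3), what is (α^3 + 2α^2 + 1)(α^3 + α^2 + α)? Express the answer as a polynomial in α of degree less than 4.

2α^3 + 2α^2 + 1

Multiply in GF(3)[α]: (α^3 + 2α^2 + 1)·(α^3 + α^2 + α) = α^6 + α^2 + α.
Reduce using α^4 ≡ 2α^3 + 1 (mod α^4 + α^3 + 2).
Reduced: 2α^3 + 2α^2 + 1.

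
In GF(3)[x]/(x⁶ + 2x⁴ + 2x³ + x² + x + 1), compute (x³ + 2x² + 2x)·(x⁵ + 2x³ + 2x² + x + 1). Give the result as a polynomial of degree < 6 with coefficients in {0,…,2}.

Multiply in GF(3)[x]: (x³ + 2x² + 2x)·(x⁵ + 2x³ + 2x² + x + 1) = x⁸ + 2x⁷ + x⁶ + x³ + x² + 2x.
Reduce using x⁶ ≡ x⁴ + x³ + 2x² + 2x + 2 (mod x⁶ + 2x⁴ + 2x³ + x² + x + 1).
Reduced: 2x² + x + 1.

2x^2 + x + 1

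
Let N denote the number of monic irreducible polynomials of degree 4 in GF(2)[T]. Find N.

3

Gauss's count: N_{2}(4) = (1/4) Σ_{d|4} μ(4/d)·2^d.
Divisors of 4: 1, 2, 4; μ(4/d) for each: 0, -1, 1.
Σ = − 2^2 + 2^4 = 12.
N = 12/4 = 3.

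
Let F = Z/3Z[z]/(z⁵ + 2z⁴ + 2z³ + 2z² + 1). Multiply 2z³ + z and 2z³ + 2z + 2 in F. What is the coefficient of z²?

0

Multiply in Z/3Z[z]: (2z³ + z)·(2z³ + 2z + 2) = z⁶ + z³ + 2z² + 2z.
Reduce using z⁵ ≡ z⁴ + z³ + z² + 2 (mod z⁵ + 2z⁴ + 2z³ + 2z² + 1).
Reduced: 2z⁴ + z + 2.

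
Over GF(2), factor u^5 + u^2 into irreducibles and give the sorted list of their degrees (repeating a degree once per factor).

1, 1, 1, 2

Write f(u) = u^5 + u^2.
Roots in GF(2): f(0) = 0 → root; f(1) = 0 → root.
Linear factors from roots: (u), (u + 1).
Complete factorization: f(u) = (u + 1)·(u)^2·(u^2 + u + 1).
Factor degrees with multiplicity: 1 + 1 + 1 + 2 = 5.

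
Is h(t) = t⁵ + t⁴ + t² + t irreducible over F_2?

No

Check for roots in F_2: h(0) = 0 → root; h(1) = 0 → root.
h(0) = 0, so (t) divides h(t); h is reducible.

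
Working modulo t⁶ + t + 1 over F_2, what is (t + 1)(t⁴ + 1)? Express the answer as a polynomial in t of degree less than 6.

Multiply in F_2[t]: (t + 1)·(t⁴ + 1) = t⁵ + t⁴ + t + 1.
Reduced: t⁵ + t⁴ + t + 1.

t^5 + t^4 + t + 1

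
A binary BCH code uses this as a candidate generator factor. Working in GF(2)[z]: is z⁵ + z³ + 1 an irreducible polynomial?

Yes

Write m(z) = z⁵ + z³ + 1.
Check for roots in GF(2): m(0) = 1; m(1) = 1.
No roots, so no linear factors.
Monic irreducibles of degree 2 over GF(2): z² + z + 1.
None of them divide m (all give nonzero remainder).
No irreducible factor of degree ≤ 2 exists, so m is irreducible over GF(2).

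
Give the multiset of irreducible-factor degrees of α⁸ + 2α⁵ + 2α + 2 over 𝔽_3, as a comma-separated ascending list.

2, 2, 4

Write g(α) = α⁸ + 2α⁵ + 2α + 2.
Roots in 𝔽_3: g(0) = 2; g(1) = 1; g(2) = 2.
Complete factorization: g(α) = (α² + α + 2)·(α² + 2α + 2)·(α⁴ + 2α + 2).
Factor degrees with multiplicity: 2 + 2 + 4 = 8.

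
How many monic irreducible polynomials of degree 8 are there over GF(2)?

30

x^(2^8) − x is the product of all monic irreducibles of degree dividing 8; Möbius inversion gives N = (1/8) Σ μ(8/d)·2^d.
Divisors of 8: 1, 2, 4, 8; μ(8/d) for each: 0, 0, -1, 1.
Σ = − 2^4 + 2^8 = 240.
N = 240/8 = 30.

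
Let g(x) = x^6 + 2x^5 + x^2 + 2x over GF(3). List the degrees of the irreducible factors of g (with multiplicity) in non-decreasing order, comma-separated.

1, 1, 2, 2

Roots in GF(3): g(0) = 0 → root; g(1) = 0 → root; g(2) = 1.
Linear factors from roots: (x), (x + 2).
Complete factorization: g(x) = (x)·(x + 2)·(x^2 + x + 2)·(x^2 + 2x + 2).
Factor degrees with multiplicity: 1 + 1 + 2 + 2 = 6.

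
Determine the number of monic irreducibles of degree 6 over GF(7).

19544

Gauss's count: N_{7}(6) = (1/6) Σ_{d|6} μ(6/d)·7^d.
Divisors of 6: 1, 2, 3, 6; μ(6/d) for each: 1, -1, -1, 1.
Σ = 7^1 − 7^2 − 7^3 + 7^6 = 117264.
N = 117264/6 = 19544.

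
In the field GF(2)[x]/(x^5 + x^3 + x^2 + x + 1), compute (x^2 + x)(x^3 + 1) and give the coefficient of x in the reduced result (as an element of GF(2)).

0

Multiply in GF(2)[x]: (x^2 + x)·(x^3 + 1) = x^5 + x^4 + x^2 + x.
Reduce using x^5 ≡ x^3 + x^2 + x + 1 (mod x^5 + x^3 + x^2 + x + 1).
Reduced: x^4 + x^3 + 1.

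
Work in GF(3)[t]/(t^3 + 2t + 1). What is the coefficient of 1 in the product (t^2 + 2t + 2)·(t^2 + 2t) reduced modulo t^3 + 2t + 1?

2

Multiply in GF(3)[t]: (t^2 + 2t + 2)·(t^2 + 2t) = t^4 + t^3 + t.
Reduce using t^3 ≡ t + 2 (mod t^3 + 2t + 1).
Reduced: t^2 + t + 2.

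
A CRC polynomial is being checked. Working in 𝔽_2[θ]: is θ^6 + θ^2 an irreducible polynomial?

Write m(θ) = θ^6 + θ^2.
Check for roots in 𝔽_2: m(0) = 0 → root; m(1) = 0 → root.
m(0) = 0, so (θ) divides m(θ); m is reducible.

No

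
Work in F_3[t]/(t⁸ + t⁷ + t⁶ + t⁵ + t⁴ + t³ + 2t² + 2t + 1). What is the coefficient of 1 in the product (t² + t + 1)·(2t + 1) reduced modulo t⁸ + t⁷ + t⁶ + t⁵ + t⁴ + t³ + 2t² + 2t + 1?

1

Multiply in F_3[t]: (t² + t + 1)·(2t + 1) = 2t³ + 1.
Reduced: 2t³ + 1.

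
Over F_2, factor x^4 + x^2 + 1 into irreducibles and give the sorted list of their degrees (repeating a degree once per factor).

Write f(x) = x^4 + x^2 + 1.
Roots in F_2: f(0) = 1; f(1) = 1.
Complete factorization: f(x) = (x^2 + x + 1)^2.
Factor degrees with multiplicity: 2 + 2 = 4.

2, 2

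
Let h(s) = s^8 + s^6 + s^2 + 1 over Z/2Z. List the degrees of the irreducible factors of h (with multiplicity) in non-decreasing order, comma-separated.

Roots in Z/2Z: h(0) = 1; h(1) = 0 → root.
Linear factors from roots: (s + 1).
Complete factorization: h(s) = (s + 1)^4·(s^2 + s + 1)^2.
Factor degrees with multiplicity: 1 + 1 + 1 + 1 + 2 + 2 = 8.

1, 1, 1, 1, 2, 2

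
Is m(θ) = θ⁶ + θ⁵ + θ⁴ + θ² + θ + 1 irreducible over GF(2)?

Check for roots in GF(2): m(0) = 1; m(1) = 0 → root.
m(1) = 0, so (θ − 1) divides m(θ); m is reducible.

No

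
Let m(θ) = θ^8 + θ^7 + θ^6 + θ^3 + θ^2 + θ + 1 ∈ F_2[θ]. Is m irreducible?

Yes

Check for roots in F_2: m(0) = 1; m(1) = 1.
No roots, so no linear factors.
Monic irreducibles of degree 2 over GF(2): θ^2 + θ + 1.
None of them divide m (all give nonzero remainder).
Monic irreducibles of degree 3 over GF(2): θ^3 + θ + 1, θ^3 + θ^2 + 1.
None of them divide m (all give nonzero remainder).
Monic irreducibles of degree 4 over GF(2): θ^4 + θ + 1, θ^4 + θ^3 + 1, θ^4 + θ^3 + θ^2 + θ + 1.
None of them divide m (all give nonzero remainder).
No irreducible factor of degree ≤ 4 exists, so m is irreducible over GF(2).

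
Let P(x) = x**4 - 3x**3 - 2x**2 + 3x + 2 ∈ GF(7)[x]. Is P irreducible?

No

Check for roots in GF(7): P(0) = 2; P(1) = 1; P(2) = 6; P(3) = 0 → root; P(4) = 4; P(5) = 0 → root; P(6) = 1.
P(3) = 0, so (x − 3) divides P(x); P is reducible.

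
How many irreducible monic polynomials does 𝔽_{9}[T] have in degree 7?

683280

The number of monic irreducibles of degree 7 over GF(9) is (1/7)·Σ_{d∣7} μ(7/d) 9^d.
Divisors of 7: 1, 7; μ(7/d) for each: -1, 1.
Σ = − 9^1 + 9^7 = 4782960.
N = 4782960/7 = 683280.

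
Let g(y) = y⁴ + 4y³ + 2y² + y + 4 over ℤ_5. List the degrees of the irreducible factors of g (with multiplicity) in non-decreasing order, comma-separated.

4

Roots in ℤ_5: g(0) = 4; g(1) = 2; g(2) = 2; g(3) = 4; g(4) = 2.
Complete factorization: g(y) = (y⁴ + 4y³ + 2y² + y + 4).
Factor degrees with multiplicity: 4 = 4.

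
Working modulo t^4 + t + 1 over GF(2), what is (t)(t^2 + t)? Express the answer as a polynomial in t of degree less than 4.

Multiply in GF(2)[t]: (t)·(t^2 + t) = t^3 + t^2.
Reduced: t^3 + t^2.

t^3 + t^2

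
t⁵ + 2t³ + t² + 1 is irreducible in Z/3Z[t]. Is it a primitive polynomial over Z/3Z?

Yes

Write f(t) = t⁵ + 2t³ + t² + 1.
|GF(3^5)^×| = 3^5 − 1 = 242. Prime factorization: 242 = 2·11^2.
f is primitive ⇔ t has order 242 in GF(3)[t]/(f), i.e. t^(242/q) ≠ 1 for each prime q | 242.
t^(121) mod f = 2.
t^(22) mod f = t² + 2t + 2.
None equal 1, so t has full order 242; f is primitive.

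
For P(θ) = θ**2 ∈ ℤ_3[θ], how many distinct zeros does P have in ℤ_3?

Evaluate at each of the 3 elements of ℤ_3:
P(0) = 0 → root; P(1) = 1; P(2) = 1.
Roots: {0}.

1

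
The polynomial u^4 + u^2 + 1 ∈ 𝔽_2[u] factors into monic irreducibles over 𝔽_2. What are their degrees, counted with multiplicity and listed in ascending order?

Write g(u) = u^4 + u^2 + 1.
Roots in 𝔽_2: g(0) = 1; g(1) = 1.
Complete factorization: g(u) = (u^2 + u + 1)^2.
Factor degrees with multiplicity: 2 + 2 = 4.

2, 2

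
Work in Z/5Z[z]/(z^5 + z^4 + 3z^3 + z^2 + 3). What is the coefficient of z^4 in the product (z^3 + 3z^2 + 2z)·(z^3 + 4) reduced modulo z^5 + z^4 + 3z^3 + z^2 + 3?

Multiply in Z/5Z[z]: (z^3 + 3z^2 + 2z)·(z^3 + 4) = z^6 + 3z^5 + 2z^4 + 4z^3 + 2z^2 + 3z.
Reduce using z^5 ≡ 4z^4 + 2z^3 + 4z^2 + 2 (mod z^5 + z^4 + 3z^3 + z^2 + 3).
Reduced: 2z^4 + 2z^3 + 4.

2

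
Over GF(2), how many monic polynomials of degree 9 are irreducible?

56

x^(2^9) − x is the product of all monic irreducibles of degree dividing 9; Möbius inversion gives N = (1/9) Σ μ(9/d)·2^d.
Divisors of 9: 1, 3, 9; μ(9/d) for each: 0, -1, 1.
Σ = − 2^3 + 2^9 = 504.
N = 504/9 = 56.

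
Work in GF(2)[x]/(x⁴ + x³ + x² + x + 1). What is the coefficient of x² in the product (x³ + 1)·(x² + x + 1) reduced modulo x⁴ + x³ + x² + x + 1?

0

Multiply in GF(2)[x]: (x³ + 1)·(x² + x + 1) = x⁵ + x⁴ + x³ + x² + x + 1.
Reduce using x⁴ ≡ x³ + x² + x + 1 (mod x⁴ + x³ + x² + x + 1).
Reduced: 1.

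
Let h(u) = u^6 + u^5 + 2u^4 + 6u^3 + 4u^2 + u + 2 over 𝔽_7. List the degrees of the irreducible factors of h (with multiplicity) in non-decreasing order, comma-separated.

Linear factors from roots: (u + 5), (u + 4).
Complete factorization: h(u) = (u + 4)·(u + 5)·(u^2 + u + 4)·(u^2 + 5u + 3).
Factor degrees with multiplicity: 1 + 1 + 2 + 2 = 6.

1, 1, 2, 2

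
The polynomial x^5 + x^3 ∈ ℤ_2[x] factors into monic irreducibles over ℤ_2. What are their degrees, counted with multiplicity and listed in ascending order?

1, 1, 1, 1, 1

Write h(x) = x^5 + x^3.
Roots in ℤ_2: h(0) = 0 → root; h(1) = 0 → root.
Linear factors from roots: (x), (x + 1).
Complete factorization: h(x) = (x + 1)^2·(x)^3.
Factor degrees with multiplicity: 1 + 1 + 1 + 1 + 1 = 5.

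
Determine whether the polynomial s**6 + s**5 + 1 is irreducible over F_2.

Write m(s) = s**6 + s**5 + 1.
Check for roots in F_2: m(0) = 1; m(1) = 1.
No roots, so no linear factors.
Monic irreducibles of degree 2 over GF(2): s**2 + s + 1.
None of them divide m (all give nonzero remainder).
Monic irreducibles of degree 3 over GF(2): s**3 + s + 1, s**3 + s**2 + 1.
None of them divide m (all give nonzero remainder).
No irreducible factor of degree ≤ 3 exists, so m is irreducible over GF(2).

Yes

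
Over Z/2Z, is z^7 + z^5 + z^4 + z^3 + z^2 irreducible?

Write m(z) = z^7 + z^5 + z^4 + z^3 + z^2.
Check for roots in Z/2Z: m(0) = 0 → root; m(1) = 1.
m(0) = 0, so (z) divides m(z); m is reducible.

No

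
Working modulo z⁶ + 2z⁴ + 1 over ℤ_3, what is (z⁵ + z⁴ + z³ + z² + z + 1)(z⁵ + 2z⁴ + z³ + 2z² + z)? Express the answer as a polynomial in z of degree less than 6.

z^5 + 2z^4 + z^3 + z^2 + z

Multiply in ℤ_3[z]: (z⁵ + z⁴ + z³ + z² + z + 1)·(z⁵ + 2z⁴ + z³ + 2z² + z) = z¹⁰ + z⁸ + z⁶ + z⁵ + z³ + z.
Reduce using z⁶ ≡ z⁴ + 2 (mod z⁶ + 2z⁴ + 1).
Reduced: z⁵ + 2z⁴ + z³ + z² + z.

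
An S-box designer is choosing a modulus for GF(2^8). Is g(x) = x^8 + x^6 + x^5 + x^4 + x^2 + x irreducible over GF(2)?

Check for roots in GF(2): g(0) = 0 → root; g(1) = 0 → root.
g(0) = 0, so (x) divides g(x); g is reducible.

No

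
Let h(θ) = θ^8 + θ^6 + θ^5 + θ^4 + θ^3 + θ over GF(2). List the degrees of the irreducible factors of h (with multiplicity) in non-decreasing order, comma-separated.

1, 1, 2, 2, 2

Roots in GF(2): h(0) = 0 → root; h(1) = 0 → root.
Linear factors from roots: (θ), (θ + 1).
Complete factorization: h(θ) = (θ)·(θ + 1)·(θ^2 + θ + 1)^3.
Factor degrees with multiplicity: 1 + 1 + 2 + 2 + 2 = 8.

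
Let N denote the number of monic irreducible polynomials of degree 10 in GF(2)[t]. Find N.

99

Gauss's count: N_{2}(10) = (1/10) Σ_{d|10} μ(10/d)·2^d.
Divisors of 10: 1, 2, 5, 10; μ(10/d) for each: 1, -1, -1, 1.
Σ = 2^1 − 2^2 − 2^5 + 2^10 = 990.
N = 990/10 = 99.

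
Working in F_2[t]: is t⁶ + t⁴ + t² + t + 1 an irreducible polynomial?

Yes

Write h(t) = t⁶ + t⁴ + t² + t + 1.
Check for roots in F_2: h(0) = 1; h(1) = 1.
No roots, so no linear factors.
Monic irreducibles of degree 2 over GF(2): t² + t + 1.
None of them divide h (all give nonzero remainder).
Monic irreducibles of degree 3 over GF(2): t³ + t + 1, t³ + t² + 1.
None of them divide h (all give nonzero remainder).
No irreducible factor of degree ≤ 3 exists, so h is irreducible over GF(2).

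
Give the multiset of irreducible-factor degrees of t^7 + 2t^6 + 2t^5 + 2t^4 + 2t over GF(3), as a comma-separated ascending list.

Write f(t) = t^7 + 2t^6 + 2t^5 + 2t^4 + 2t.
Roots in GF(3): f(0) = 0 → root; f(1) = 0 → root; f(2) = 2.
Linear factors from roots: (t), (t + 2).
Complete factorization: f(t) = (t)·(t + 2)^2·(t^2 + 1)·(t^2 + t + 2).
Factor degrees with multiplicity: 1 + 1 + 1 + 2 + 2 = 7.

1, 1, 1, 2, 2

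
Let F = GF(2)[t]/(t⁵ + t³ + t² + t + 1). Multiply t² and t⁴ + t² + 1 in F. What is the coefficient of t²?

0

Multiply in GF(2)[t]: (t²)·(t⁴ + t² + 1) = t⁶ + t⁴ + t².
Reduce using t⁵ ≡ t³ + t² + t + 1 (mod t⁵ + t³ + t² + t + 1).
Reduced: t³ + t.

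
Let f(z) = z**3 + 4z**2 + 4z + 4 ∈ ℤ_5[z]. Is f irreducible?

Check for roots in ℤ_5: f(0) = 4; f(1) = 3; f(2) = 1; f(3) = 4; f(4) = 3.
No roots. A degree-3 polynomial over a field with no linear factor is irreducible.

Yes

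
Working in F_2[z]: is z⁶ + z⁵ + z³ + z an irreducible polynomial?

Write m(z) = z⁶ + z⁵ + z³ + z.
Check for roots in F_2: m(0) = 0 → root; m(1) = 0 → root.
m(0) = 0, so (z) divides m(z); m is reducible.

No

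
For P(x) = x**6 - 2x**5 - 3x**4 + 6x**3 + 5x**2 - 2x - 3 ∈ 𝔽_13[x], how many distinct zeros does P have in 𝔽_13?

Evaluate at each of the 13 elements of 𝔽_13:
P(0) = 10; P(1) = 2; P(2) = 0 → root; P(3) = 3; P(4) = 4; P(5) = 3; P(6) = 12; P(7) = 0 → root; P(8) = 12; P(9) = 7; P(10) = 0 → root; P(11) = 1; P(12) = 11.
Roots: {2, 7, 10}.

3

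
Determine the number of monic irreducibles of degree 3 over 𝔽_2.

x^(2^3) − x is the product of all monic irreducibles of degree dividing 3; Möbius inversion gives N = (1/3) Σ μ(3/d)·2^d.
Divisors of 3: 1, 3; μ(3/d) for each: -1, 1.
Σ = − 2^1 + 2^3 = 6.
N = 6/3 = 2.

2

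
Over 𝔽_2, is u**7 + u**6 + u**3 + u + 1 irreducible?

Yes

Write h(u) = u**7 + u**6 + u**3 + u + 1.
Check for roots in 𝔽_2: h(0) = 1; h(1) = 1.
No roots, so no linear factors.
Monic irreducibles of degree 2 over GF(2): u**2 + u + 1.
None of them divide h (all give nonzero remainder).
Monic irreducibles of degree 3 over GF(2): u**3 + u + 1, u**3 + u**2 + 1.
None of them divide h (all give nonzero remainder).
No irreducible factor of degree ≤ 3 exists, so h is irreducible over GF(2).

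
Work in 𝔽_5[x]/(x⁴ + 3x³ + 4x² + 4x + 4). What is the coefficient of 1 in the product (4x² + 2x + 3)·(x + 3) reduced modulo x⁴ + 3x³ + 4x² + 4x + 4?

Multiply in 𝔽_5[x]: (4x² + 2x + 3)·(x + 3) = 4x³ + 4x² + 4x + 4.
Reduced: 4x³ + 4x² + 4x + 4.

4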